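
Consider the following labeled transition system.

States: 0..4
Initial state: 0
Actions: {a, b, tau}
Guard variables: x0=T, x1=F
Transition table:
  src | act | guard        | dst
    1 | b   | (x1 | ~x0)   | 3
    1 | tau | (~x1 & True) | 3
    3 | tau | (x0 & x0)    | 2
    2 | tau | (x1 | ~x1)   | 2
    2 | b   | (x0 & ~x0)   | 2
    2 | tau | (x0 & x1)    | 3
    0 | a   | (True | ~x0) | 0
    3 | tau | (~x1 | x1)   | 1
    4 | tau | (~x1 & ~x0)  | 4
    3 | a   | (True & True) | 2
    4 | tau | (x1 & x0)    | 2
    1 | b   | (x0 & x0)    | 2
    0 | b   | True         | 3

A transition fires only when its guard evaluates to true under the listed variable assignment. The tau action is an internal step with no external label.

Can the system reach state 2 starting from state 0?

Answer: REACHABLE

Working:
Guard filter leaves 8 enabled edge(s).
Layer 0: {0}
Layer 1: {3}  total {0,3}
Layer 2: {1,2}  total {0,1,2,3}
Reachable = {0,1,2,3}
trace reaching 2: b·tau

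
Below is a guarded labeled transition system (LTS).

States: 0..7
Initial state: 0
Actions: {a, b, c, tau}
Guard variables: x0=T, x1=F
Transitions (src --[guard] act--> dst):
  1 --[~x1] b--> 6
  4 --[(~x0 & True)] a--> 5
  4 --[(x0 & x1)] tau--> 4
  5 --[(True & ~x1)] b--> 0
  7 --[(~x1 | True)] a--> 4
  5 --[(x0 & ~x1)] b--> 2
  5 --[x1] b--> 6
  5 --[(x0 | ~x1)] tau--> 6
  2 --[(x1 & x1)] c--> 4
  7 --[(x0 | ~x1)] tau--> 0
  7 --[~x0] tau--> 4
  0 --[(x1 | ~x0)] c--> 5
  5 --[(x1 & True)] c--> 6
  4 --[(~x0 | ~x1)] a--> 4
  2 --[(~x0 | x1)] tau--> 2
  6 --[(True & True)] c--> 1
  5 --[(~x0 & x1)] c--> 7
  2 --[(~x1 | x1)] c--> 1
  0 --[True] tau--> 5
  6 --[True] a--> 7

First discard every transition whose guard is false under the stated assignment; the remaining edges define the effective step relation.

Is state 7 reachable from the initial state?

After dropping false guards: 11 live edges.
Layer 0: {0}
Layer 1: {5}  total {0,5}
Layer 2: {2,6}  total {0,2,5,6}
Layer 3: {1,7}  total {0,1,2,5,6,7}
Layer 4: {4}  total {0,1,2,4,5,6,7}
Reach set: {0,1,2,4,5,6,7}
Path to 7: tau·tau·a

Answer: REACHABLE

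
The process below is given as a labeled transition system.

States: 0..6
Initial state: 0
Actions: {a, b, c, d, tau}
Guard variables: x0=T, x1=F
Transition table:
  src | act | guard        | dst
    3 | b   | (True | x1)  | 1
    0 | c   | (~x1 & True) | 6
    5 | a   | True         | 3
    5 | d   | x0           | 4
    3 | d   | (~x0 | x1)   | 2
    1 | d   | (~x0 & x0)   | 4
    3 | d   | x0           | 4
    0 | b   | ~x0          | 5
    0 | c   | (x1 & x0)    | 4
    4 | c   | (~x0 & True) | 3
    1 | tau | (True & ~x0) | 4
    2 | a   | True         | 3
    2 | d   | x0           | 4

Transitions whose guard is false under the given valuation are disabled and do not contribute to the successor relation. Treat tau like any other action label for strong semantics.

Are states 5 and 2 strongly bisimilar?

Answer: BISIMILAR

Trace:
Refine partition for ~:
  π0 = {{0,1,2,3,4,5,6}}
  π1 = {{0},{1,4,6},{2,5},{3}}
Fixed point at round 2; 4 class(es).
5∈{2,5}, 2∈{2,5}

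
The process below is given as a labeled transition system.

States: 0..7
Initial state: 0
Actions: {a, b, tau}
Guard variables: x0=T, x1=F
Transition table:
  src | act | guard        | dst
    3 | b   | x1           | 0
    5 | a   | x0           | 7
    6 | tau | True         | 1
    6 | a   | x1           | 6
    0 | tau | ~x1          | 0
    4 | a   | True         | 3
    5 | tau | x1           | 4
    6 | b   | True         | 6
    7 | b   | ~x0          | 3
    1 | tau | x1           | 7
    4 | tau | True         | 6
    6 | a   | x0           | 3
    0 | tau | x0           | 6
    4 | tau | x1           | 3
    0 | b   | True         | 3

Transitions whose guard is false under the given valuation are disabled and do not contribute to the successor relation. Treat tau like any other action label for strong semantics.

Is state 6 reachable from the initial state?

Answer: REACHABLE

Analysis:
Guard filter leaves 9 enabled edge(s).
Layer 0: {0}
Layer 1: {3,6}  total {0,3,6}
Layer 2: {1}  total {0,1,3,6}
R = {0,1,3,6}
witness 6: tau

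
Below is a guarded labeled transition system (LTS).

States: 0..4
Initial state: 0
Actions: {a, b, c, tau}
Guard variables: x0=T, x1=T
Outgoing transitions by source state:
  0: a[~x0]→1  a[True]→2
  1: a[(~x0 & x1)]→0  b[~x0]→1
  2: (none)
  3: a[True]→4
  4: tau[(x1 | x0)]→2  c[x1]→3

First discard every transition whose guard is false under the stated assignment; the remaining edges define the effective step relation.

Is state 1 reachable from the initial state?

4 transition(s) survive guard evaluation.
depth 0: {0}
depth 1: {2}  now seen {0,2}
Reachable = {0,2}

Answer: UNREACHABLE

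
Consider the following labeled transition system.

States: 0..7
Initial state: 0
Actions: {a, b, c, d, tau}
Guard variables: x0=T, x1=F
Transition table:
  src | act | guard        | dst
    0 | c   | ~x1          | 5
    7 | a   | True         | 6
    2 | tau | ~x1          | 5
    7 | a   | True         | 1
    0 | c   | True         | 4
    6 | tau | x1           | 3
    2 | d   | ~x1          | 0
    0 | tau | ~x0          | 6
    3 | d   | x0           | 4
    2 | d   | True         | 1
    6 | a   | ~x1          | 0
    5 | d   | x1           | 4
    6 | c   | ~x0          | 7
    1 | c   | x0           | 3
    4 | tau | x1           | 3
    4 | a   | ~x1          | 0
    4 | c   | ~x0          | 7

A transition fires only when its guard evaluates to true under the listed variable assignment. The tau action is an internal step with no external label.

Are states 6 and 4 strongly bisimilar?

Answer: BISIMILAR

Analysis:
Refine partition for ~:
  P[0] = {{0,1,2,3,4,5,6,7}}
  P[1] = {{0,1},{2},{3},{4,6,7},{5}}
  P[2] = {{0},{1},{2},{3},{4,6},{5},{7}}
stable after 3 split(s): 7 block(s)
[6]={4,6}  [4]={4,6}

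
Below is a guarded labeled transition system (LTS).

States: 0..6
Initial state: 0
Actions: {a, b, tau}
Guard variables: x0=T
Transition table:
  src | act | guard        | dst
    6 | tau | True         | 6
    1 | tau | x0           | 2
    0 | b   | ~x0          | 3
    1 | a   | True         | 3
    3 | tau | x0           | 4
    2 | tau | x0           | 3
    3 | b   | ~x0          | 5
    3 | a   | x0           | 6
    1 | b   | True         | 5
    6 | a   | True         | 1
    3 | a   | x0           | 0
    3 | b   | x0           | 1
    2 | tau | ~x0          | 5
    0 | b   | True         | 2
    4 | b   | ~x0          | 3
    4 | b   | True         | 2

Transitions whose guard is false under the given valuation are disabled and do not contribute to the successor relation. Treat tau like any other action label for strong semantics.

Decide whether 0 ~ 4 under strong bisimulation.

Refine partition for ~:
  P[0] = {{0,1,2,3,4,5,6}}
  P[1] = {{0,4},{1,3},{2},{5},{6}}
  P[2] = {{0,4},{1},{2},{3},{5},{6}}
stable after 3 split(s): 6 block(s)
[0]={0,4}  [4]={0,4}

Answer: BISIMILAR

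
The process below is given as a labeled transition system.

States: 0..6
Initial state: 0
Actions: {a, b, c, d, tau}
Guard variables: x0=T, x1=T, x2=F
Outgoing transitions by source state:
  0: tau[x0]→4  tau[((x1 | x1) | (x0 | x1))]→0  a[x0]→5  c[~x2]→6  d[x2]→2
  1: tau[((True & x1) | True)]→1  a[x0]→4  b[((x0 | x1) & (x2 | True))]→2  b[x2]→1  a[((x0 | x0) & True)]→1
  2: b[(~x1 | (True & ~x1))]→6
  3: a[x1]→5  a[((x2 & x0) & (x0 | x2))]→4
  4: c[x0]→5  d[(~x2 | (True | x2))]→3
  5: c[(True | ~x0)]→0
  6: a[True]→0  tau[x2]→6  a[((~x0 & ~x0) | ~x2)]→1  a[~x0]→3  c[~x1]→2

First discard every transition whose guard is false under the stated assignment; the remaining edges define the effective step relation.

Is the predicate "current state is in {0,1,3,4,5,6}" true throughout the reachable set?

Answer: INVARIANT VIOLATED at state 2

Analysis:
Inv-set: {0,1,3,4,5,6}
Reach set: {0,1,2,3,4,5,6}
  0: safe
  1: safe
  2: outside
  3: safe
  4: safe
  5: safe
  6: safe
counterexample path to 2: c·a·b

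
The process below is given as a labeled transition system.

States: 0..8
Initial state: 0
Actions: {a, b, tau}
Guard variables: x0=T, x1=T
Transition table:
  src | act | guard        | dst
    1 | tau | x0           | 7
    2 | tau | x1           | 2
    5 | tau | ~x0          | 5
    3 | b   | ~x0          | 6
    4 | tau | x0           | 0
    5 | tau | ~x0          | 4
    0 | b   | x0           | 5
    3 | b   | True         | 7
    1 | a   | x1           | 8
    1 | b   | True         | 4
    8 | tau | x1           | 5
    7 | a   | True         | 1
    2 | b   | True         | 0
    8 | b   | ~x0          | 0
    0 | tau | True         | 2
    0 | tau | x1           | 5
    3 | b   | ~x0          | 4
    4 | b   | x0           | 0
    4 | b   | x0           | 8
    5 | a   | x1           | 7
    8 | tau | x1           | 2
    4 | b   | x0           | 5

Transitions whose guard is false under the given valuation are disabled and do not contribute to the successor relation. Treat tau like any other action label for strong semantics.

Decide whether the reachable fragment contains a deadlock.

Answer: DEADLOCK-FREE

Analysis:
Reachable = {0,1,2,4,5,7,8}
  0: b→5  tau→2  tau→5  [deg 3]
  1: a→8  b→4  tau→7  [deg 3]
  2: b→0  tau→2  [deg 2]
  4: b→0  b→5  b→8  tau→0  [deg 4]
  5: a→7  [deg 1]
  7: a→1  [deg 1]
  8: tau→2  tau→5  [deg 2]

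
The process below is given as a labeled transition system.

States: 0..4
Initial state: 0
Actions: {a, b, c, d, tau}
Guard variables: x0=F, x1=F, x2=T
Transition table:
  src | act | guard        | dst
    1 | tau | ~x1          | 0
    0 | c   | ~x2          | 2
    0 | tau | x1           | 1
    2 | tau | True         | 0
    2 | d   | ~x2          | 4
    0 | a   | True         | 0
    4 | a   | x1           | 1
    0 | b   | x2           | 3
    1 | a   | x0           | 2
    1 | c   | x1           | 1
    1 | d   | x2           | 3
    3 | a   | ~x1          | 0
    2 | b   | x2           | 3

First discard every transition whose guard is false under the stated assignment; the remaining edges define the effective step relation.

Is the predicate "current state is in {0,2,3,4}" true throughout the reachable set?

Allowed set {0,2,3,4}
R = {0,3}
  0: ok
  3: ok

Answer: INVARIANT HOLDS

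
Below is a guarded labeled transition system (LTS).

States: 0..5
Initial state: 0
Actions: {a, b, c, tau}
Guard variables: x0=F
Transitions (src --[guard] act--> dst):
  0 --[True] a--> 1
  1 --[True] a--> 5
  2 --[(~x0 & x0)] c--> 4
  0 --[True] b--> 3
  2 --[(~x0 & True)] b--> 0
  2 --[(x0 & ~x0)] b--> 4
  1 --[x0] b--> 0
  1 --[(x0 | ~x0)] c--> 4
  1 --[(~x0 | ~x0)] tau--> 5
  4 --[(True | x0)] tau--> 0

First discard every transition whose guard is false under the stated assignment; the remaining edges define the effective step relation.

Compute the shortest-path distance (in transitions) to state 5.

Answer: 2

Working:
BFS to 5:
  depth 0: {0}
  depth 1: {1,3}
  depth 2: {4,5}
5 enters at depth 2; path a·a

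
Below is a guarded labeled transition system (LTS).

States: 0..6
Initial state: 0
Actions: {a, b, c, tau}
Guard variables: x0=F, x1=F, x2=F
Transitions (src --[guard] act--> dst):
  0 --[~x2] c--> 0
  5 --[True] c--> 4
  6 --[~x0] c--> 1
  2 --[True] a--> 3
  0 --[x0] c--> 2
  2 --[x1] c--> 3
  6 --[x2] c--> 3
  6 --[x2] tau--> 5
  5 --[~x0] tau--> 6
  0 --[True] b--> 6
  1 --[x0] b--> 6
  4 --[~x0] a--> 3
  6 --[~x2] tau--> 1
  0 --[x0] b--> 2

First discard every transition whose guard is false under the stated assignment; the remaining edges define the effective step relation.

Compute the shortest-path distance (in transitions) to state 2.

Breadth-first toward 2:
  Layer 0: {0}
  Layer 1: {6}
  Layer 2: {1}
2 never appears.

Answer: UNREACHABLE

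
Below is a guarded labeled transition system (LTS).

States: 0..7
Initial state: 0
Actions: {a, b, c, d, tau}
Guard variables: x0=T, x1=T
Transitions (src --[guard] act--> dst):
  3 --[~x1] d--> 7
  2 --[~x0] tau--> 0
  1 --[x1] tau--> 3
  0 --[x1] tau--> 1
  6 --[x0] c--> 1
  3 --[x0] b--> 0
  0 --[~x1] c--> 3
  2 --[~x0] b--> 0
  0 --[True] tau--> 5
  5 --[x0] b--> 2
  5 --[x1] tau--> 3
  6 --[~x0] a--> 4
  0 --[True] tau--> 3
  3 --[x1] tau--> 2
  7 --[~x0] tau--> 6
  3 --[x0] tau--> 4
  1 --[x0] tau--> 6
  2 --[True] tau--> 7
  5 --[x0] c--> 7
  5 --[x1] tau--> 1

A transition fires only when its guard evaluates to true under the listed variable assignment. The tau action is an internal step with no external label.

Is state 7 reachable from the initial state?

Guard filter leaves 14 enabled edge(s).
Layer 0: {0}
Layer 1: {1,3,5}  now seen {0,1,3,5}
Layer 2: {2,4,6,7}  now seen {0,1,2,3,4,5,6,7}
Reachable = {0,1,2,3,4,5,6,7}
trace reaching 7: tau·c

Answer: REACHABLE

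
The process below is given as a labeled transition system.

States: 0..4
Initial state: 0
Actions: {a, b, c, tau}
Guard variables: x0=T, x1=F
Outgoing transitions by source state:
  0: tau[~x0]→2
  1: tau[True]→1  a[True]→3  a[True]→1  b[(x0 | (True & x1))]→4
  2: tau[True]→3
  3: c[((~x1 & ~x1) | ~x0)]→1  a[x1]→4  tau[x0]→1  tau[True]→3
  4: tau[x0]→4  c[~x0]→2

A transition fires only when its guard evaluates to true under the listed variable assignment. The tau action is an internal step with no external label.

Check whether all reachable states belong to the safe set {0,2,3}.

Allowed set {0,2,3}
R = {0}
  0: ok

Answer: INVARIANT HOLDS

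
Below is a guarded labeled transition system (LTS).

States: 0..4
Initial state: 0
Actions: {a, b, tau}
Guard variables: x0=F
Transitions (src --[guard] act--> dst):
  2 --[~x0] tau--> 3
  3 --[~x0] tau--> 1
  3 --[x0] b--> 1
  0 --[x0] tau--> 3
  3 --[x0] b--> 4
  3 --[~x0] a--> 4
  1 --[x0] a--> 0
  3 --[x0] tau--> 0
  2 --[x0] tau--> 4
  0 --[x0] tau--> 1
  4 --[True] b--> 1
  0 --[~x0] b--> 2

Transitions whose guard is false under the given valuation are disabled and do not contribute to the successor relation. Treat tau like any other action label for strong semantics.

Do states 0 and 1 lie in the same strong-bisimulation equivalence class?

Compute ~ classes (split until stable):
  π0 = {{0,1,2,3,4}}
  π1 = {{0,4},{1},{2},{3}}
  π2 = {{0},{1},{2},{3},{4}}
5 equivalence class(es) (converged in 3)
class of 0: {0}; class of 1: {1}

Answer: NOT BISIMILAR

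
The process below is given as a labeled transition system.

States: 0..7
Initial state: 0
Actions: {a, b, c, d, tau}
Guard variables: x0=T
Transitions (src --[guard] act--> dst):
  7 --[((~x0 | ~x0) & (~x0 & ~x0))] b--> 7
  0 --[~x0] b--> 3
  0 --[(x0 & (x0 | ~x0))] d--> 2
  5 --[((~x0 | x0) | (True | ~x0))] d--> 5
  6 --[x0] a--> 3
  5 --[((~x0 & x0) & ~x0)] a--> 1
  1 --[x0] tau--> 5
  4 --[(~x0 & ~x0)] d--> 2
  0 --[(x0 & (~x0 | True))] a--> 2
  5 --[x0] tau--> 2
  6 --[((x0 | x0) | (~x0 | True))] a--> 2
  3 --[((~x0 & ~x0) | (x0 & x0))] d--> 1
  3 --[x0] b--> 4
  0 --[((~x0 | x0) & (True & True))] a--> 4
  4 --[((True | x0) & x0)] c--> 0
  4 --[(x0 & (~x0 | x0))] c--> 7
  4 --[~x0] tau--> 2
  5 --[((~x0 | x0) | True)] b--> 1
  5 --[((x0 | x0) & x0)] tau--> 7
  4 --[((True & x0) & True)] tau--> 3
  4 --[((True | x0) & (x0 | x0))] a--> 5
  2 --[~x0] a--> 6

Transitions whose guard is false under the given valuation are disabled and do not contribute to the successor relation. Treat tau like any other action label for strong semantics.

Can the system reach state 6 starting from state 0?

After dropping false guards: 16 live edges.
Layer 0: {0}
Layer 1: {2,4}  cumulative {0,2,4}
Layer 2: {3,5,7}  cumulative {0,2,3,4,5,7}
Layer 3: {1}  cumulative {0,1,2,3,4,5,7}
R = {0,1,2,3,4,5,7}

Answer: UNREACHABLE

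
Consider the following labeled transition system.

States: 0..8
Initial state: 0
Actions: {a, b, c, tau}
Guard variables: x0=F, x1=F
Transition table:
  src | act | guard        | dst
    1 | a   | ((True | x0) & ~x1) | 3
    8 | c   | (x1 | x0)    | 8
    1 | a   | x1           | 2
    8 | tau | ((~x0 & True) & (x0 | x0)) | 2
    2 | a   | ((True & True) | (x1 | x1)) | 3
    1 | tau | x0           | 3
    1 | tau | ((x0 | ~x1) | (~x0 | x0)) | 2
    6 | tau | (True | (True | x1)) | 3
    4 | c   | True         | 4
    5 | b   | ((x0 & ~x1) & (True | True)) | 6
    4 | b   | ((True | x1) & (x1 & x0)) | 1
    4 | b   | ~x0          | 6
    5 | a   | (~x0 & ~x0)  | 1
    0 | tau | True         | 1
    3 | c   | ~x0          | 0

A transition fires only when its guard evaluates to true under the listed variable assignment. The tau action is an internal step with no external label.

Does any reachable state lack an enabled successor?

Reachable = {0,1,2,3}
  0: tau→1  [1 exit(s)]
  1: a→3  tau→2  [2 exit(s)]
  2: a→3  [1 exit(s)]
  3: c→0  [1 exit(s)]

Answer: DEADLOCK-FREE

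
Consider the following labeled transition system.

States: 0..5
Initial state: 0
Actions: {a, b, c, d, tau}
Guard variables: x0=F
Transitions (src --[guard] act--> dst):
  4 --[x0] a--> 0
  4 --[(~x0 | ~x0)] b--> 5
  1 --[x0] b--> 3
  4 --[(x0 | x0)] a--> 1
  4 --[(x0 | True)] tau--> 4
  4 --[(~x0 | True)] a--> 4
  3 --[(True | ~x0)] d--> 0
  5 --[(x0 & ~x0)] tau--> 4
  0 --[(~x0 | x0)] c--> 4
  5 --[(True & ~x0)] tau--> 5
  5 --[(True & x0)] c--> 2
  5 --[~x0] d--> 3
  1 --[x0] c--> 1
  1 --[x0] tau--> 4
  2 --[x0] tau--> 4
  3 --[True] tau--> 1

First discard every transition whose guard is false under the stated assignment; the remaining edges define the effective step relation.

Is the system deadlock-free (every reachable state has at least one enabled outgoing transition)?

Answer: DEADLOCK at state 1

Analysis:
R = {0,1,3,4,5}
  0: c→4  [1 exit(s)]
  1: ∅  [STUCK]
  3: d→0  tau→1  [2 exit(s)]
  4: a→4  b→5  tau→4  [3 exit(s)]
  5: d→3  tau→5  [2 exit(s)]
trace reaching 1: c·b·d·tau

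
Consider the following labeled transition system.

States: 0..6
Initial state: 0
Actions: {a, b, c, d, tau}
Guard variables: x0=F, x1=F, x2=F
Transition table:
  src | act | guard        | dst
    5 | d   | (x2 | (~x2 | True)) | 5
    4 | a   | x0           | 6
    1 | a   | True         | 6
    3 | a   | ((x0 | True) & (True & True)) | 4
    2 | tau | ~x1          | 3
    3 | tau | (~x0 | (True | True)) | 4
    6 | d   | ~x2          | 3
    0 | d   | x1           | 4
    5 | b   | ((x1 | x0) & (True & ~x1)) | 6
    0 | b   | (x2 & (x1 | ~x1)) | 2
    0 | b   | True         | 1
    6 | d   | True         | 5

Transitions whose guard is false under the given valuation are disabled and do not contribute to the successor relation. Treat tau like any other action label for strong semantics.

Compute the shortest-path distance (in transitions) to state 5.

Layered search for 5:
  depth 0: {0}
  depth 1: {1}
  depth 2: {6}
  depth 3: {3,5}
first hit 5 at d=3 via b·a·d

Answer: 3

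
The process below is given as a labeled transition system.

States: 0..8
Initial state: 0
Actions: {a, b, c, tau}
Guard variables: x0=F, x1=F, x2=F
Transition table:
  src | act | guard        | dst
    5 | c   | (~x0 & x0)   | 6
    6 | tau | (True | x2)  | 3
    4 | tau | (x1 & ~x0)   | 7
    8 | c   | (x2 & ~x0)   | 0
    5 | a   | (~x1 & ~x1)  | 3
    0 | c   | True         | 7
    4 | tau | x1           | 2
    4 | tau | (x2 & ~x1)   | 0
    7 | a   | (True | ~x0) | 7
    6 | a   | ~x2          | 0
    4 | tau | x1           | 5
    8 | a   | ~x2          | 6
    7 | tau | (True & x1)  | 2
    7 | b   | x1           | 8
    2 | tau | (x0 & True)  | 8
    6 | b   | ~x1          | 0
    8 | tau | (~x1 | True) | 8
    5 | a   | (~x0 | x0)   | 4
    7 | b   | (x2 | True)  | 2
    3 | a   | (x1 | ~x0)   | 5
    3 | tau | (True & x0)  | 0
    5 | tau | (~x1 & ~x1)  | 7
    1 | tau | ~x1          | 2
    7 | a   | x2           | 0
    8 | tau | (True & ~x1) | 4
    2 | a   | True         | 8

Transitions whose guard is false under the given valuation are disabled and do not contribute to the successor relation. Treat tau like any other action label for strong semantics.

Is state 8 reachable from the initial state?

Answer: REACHABLE

Trace:
After dropping false guards: 15 live edges.
Layer 0: {0}
Layer 1: {7}  now seen {0,7}
Layer 2: {2}  now seen {0,2,7}
Layer 3: {8}  now seen {0,2,7,8}
Layer 4: {4,6}  now seen {0,2,4,6,7,8}
Layer 5: {3}  now seen {0,2,3,4,6,7,8}
Layer 6: {5}  now seen {0,2,3,4,5,6,7,8}
R = {0,2,3,4,5,6,7,8}
witness 8: c·b·a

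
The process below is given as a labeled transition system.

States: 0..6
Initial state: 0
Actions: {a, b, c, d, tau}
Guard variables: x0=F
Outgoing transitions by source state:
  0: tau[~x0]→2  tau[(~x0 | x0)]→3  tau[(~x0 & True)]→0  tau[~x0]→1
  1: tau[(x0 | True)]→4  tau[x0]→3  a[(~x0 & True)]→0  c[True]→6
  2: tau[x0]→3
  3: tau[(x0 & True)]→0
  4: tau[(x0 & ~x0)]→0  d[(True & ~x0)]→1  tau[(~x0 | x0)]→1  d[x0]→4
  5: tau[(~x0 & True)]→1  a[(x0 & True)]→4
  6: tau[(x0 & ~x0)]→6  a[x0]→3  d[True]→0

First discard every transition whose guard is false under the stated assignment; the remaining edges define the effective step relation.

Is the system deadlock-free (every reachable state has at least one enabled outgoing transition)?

R = {0,1,2,3,4,6}
  0: tau→0  tau→1  tau→2  tau→3  [deg 4]
  1: a→0  c→6  tau→4  [deg 3]
  2: ∅  [STUCK]
  3: ∅  [STUCK]
  4: d→1  tau→1  [deg 2]
  6: d→0  [deg 1]
Path to 2: tau

Answer: DEADLOCK at state 2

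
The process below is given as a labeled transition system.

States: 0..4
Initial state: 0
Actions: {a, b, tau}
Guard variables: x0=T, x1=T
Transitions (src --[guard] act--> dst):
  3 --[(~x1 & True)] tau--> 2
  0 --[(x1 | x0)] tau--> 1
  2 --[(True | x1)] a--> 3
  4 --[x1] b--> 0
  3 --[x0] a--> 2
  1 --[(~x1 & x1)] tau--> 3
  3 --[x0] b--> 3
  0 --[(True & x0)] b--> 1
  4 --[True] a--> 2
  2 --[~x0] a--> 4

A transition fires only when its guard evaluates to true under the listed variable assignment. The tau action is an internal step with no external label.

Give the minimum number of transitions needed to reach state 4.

Answer: UNREACHABLE

Working:
Layered search for 4:
  depth 0: {0}
  depth 1: {1}
4 never appears.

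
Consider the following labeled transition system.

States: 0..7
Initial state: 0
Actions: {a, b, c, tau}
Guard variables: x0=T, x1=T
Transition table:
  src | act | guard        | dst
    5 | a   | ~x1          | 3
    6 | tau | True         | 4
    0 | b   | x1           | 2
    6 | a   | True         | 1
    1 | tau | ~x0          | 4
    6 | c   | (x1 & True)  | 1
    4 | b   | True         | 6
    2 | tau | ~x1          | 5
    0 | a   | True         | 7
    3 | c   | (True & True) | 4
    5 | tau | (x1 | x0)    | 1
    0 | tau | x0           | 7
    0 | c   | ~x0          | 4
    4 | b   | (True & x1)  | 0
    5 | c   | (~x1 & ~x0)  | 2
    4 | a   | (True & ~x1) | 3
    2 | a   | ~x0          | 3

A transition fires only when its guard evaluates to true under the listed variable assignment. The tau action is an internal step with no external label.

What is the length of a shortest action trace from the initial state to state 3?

Layered search for 3:
  Layer 0: {0}
  Layer 1: {2,7}
3 never appears.

Answer: UNREACHABLE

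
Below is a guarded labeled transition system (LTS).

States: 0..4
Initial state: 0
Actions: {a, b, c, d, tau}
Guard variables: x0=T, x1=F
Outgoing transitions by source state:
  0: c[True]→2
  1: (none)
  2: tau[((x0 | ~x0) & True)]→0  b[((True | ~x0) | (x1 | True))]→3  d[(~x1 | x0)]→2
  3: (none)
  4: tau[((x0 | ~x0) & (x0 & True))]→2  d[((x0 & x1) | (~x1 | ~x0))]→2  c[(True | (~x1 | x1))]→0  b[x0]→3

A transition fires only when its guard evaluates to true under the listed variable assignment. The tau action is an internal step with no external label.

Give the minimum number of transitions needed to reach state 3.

Answer: 2

Analysis:
BFS to 3:
  Layer 0: {0}
  Layer 1: {2}
  Layer 2: {3}
3 enters at depth 2; path c·b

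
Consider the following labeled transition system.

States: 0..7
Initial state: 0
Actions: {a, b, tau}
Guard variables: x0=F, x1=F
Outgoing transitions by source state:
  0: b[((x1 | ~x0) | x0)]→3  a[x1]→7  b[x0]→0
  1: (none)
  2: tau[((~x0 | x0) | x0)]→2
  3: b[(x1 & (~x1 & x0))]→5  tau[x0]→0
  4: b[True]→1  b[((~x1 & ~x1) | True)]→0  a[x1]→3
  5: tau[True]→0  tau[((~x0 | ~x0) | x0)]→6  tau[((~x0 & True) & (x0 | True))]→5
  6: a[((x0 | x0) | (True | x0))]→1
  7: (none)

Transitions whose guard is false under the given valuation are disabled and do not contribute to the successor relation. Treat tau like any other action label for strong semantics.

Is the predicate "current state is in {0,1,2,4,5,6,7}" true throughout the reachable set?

Allowed set {0,1,2,4,5,6,7}
Reach set: {0,3}
  0: ✓
  3: ✗ unsafe
reach 3 via b — violates

Answer: INVARIANT VIOLATED at state 3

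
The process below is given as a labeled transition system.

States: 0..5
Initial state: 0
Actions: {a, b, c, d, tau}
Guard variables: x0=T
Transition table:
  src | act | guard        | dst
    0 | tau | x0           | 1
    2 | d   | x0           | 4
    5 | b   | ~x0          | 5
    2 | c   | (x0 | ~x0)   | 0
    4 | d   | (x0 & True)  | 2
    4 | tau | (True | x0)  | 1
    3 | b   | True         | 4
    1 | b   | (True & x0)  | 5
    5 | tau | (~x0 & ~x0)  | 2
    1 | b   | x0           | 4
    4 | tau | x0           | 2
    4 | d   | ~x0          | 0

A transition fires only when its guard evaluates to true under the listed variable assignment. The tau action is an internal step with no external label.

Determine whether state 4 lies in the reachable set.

Answer: REACHABLE

Working:
Guard filter leaves 9 enabled edge(s).
depth 0: {0}
depth 1: {1}  total {0,1}
depth 2: {4,5}  total {0,1,4,5}
depth 3: {2}  total {0,1,2,4,5}
Reach set: {0,1,2,4,5}
witness 4: tau·b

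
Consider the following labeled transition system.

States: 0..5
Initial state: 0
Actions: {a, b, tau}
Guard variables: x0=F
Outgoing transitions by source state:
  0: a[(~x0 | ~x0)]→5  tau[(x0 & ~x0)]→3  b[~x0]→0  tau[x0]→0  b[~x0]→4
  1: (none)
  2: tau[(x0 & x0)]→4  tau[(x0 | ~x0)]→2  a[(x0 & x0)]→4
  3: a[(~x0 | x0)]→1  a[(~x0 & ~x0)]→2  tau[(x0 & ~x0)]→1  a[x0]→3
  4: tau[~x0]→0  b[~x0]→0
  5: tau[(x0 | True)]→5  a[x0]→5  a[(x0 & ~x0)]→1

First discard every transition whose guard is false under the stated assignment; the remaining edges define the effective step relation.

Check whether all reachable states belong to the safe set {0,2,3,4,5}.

Allowed set {0,2,3,4,5}
R = {0,4,5}
  0: ✓
  4: ✓
  5: ✓

Answer: INVARIANT HOLDS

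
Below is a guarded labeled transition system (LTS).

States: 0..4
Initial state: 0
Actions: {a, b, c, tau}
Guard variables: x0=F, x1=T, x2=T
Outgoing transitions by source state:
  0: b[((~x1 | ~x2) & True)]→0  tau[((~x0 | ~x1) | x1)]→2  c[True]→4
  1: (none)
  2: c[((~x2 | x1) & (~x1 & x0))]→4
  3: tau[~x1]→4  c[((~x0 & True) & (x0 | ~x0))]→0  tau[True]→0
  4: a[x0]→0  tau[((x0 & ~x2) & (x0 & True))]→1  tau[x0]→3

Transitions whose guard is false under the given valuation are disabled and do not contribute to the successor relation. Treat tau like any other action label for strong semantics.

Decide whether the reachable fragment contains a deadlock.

Answer: DEADLOCK at state 2

Trace:
Reach set: {0,2,4}
  0: c→4  tau→2  [2 out]
  2: ∅  [deadlock]
  4: ∅  [deadlock]
Path to 2: tau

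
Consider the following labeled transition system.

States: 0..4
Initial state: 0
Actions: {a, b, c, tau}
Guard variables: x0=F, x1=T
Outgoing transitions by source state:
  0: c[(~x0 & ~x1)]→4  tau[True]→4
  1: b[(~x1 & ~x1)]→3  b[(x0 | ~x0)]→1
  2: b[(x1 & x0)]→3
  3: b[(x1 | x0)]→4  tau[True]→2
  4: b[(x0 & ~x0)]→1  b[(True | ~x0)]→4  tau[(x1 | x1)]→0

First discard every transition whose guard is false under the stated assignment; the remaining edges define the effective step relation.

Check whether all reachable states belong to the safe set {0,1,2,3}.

Inv-set: {0,1,2,3}
Reach set: {0,4}
  0: ok
  4: outside
reach 4 via tau — violates

Answer: INVARIANT VIOLATED at state 4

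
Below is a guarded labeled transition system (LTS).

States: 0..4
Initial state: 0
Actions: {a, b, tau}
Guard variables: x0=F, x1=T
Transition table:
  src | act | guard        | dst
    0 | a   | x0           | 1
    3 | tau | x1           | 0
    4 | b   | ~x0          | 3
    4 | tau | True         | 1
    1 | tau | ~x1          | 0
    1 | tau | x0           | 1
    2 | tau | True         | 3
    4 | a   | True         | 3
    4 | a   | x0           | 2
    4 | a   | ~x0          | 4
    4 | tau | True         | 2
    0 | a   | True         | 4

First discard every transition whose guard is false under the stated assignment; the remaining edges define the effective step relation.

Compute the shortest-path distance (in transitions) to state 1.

Answer: 2

Working:
Layered search for 1:
  depth 0: {0}
  depth 1: {4}
  depth 2: {1,2,3}
first hit 1 at d=2 via a·tau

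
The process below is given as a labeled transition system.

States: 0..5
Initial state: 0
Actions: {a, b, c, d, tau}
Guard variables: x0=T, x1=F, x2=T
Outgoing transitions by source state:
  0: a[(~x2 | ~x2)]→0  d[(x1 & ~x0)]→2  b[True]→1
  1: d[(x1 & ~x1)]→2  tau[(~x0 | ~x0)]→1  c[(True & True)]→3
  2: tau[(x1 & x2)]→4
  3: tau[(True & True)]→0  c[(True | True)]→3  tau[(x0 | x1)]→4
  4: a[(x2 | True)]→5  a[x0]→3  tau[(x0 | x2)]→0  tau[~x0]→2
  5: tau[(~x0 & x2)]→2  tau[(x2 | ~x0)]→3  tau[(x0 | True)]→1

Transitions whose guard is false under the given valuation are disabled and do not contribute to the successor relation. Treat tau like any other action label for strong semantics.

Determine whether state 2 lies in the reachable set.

Guard filter leaves 10 enabled edge(s).
L0 = {0}
L1 = {1}  total {0,1}
L2 = {3}  total {0,1,3}
L3 = {4}  total {0,1,3,4}
L4 = {5}  total {0,1,3,4,5}
Reach set: {0,1,3,4,5}

Answer: UNREACHABLE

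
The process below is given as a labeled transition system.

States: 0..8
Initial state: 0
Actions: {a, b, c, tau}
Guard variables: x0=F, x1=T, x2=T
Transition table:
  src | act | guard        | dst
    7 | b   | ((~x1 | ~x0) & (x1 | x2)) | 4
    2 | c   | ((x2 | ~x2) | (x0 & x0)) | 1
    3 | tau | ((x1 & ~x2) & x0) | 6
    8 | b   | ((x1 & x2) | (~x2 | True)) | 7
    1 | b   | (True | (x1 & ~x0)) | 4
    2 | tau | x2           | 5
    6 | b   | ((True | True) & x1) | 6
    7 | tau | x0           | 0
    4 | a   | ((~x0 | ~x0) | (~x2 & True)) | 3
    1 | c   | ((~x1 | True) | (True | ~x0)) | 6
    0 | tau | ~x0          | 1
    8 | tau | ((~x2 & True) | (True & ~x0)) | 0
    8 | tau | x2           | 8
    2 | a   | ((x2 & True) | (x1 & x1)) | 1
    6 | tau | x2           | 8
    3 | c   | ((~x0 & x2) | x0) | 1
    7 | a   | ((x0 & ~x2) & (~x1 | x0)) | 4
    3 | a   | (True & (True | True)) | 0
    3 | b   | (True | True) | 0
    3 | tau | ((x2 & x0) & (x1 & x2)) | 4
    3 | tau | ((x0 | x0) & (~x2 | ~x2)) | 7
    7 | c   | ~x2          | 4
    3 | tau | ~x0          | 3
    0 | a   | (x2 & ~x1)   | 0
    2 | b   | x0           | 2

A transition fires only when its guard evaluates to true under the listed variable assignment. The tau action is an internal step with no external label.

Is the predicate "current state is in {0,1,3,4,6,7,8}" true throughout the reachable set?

Safe = {0,1,3,4,6,7,8}
Reach set: {0,1,3,4,6,7,8}
  0: ok
  1: ok
  3: ok
  4: ok
  6: ok
  7: ok
  8: ok

Answer: INVARIANT HOLDS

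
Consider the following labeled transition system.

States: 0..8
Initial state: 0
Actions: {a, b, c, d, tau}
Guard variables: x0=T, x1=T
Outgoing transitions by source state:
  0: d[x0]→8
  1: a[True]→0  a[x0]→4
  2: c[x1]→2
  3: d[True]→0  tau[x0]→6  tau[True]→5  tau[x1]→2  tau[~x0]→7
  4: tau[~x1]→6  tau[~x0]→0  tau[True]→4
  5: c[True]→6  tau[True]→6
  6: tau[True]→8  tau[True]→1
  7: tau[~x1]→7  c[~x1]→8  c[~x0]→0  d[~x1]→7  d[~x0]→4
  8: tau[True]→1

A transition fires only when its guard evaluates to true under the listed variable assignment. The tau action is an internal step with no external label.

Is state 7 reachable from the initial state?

Answer: UNREACHABLE

Analysis:
14 transition(s) survive guard evaluation.
L0 = {0}
L1 = {8}  now seen {0,8}
L2 = {1}  now seen {0,1,8}
L3 = {4}  now seen {0,1,4,8}
Reachable = {0,1,4,8}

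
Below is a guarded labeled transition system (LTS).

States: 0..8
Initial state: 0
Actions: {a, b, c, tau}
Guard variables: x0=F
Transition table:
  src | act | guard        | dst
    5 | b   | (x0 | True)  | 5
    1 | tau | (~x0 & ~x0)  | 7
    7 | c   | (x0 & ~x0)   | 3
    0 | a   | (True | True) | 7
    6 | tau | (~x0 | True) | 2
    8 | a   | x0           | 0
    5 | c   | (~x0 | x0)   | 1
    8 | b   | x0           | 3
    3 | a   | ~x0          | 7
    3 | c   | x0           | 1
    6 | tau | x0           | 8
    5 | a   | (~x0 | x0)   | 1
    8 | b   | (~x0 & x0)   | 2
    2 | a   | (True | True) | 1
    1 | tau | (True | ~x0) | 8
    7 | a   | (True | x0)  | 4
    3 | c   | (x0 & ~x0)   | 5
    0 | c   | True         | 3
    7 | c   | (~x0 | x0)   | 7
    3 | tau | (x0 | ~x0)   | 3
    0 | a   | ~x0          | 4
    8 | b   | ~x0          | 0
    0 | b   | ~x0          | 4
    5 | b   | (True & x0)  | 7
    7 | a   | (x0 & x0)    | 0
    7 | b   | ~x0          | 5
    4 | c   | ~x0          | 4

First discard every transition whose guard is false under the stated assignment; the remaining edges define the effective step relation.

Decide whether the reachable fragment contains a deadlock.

R = {0,1,3,4,5,7,8}
  0: a→4  a→7  b→4  c→3  [deg 4]
  1: tau→7  tau→8  [deg 2]
  3: a→7  tau→3  [deg 2]
  4: c→4  [deg 1]
  5: a→1  b→5  c→1  [deg 3]
  7: a→4  b→5  c→7  [deg 3]
  8: b→0  [deg 1]

Answer: DEADLOCK-FREE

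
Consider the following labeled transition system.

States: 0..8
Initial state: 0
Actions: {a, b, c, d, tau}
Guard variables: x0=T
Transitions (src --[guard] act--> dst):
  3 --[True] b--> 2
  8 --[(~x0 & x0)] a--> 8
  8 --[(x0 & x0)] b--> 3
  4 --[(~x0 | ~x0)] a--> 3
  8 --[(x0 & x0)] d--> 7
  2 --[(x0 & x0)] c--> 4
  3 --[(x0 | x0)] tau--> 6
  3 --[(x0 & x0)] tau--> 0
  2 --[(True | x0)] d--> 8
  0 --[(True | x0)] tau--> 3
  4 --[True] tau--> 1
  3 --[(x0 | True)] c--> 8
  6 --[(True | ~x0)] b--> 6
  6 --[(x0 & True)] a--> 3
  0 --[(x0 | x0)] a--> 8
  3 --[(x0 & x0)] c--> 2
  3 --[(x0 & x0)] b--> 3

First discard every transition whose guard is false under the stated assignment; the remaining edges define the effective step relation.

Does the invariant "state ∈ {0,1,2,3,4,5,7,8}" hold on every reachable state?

Safe = {0,1,2,3,4,5,7,8}
Reachable = {0,1,2,3,4,6,7,8}
  0: ok
  1: ok
  2: ok
  3: ok
  4: ok
  6: ✗ unsafe
  7: ok
  8: ok
witness against invariant: tau·tau → 6

Answer: INVARIANT VIOLATED at state 6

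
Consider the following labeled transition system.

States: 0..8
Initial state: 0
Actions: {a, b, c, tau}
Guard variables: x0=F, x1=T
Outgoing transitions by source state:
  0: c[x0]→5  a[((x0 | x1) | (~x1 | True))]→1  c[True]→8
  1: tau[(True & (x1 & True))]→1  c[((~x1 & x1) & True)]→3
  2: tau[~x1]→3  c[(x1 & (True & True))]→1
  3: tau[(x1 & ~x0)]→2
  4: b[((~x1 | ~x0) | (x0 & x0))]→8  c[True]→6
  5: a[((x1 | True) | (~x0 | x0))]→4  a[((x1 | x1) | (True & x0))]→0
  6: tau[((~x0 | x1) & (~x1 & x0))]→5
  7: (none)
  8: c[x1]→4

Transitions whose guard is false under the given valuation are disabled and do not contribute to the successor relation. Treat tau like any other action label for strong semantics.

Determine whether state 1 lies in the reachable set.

Answer: REACHABLE

Working:
Guard filter leaves 10 enabled edge(s).
depth 0: {0}
depth 1: {1,8}  now seen {0,1,8}
depth 2: {4}  now seen {0,1,4,8}
depth 3: {6}  now seen {0,1,4,6,8}
R = {0,1,4,6,8}
trace reaching 1: a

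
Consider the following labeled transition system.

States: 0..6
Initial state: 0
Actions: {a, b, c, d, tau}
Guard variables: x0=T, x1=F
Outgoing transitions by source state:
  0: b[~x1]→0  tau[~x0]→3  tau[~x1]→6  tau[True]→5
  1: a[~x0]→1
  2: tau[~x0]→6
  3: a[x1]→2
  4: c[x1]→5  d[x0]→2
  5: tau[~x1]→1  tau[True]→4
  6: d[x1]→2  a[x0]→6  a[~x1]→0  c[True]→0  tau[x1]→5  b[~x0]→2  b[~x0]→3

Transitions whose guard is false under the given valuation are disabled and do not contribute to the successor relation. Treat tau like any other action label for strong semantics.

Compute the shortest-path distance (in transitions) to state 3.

Answer: UNREACHABLE

Trace:
Layered search for 3:
  L0 = {0}
  L1 = {5,6}
  L2 = {1,4}
  L3 = {2}
3 never appears.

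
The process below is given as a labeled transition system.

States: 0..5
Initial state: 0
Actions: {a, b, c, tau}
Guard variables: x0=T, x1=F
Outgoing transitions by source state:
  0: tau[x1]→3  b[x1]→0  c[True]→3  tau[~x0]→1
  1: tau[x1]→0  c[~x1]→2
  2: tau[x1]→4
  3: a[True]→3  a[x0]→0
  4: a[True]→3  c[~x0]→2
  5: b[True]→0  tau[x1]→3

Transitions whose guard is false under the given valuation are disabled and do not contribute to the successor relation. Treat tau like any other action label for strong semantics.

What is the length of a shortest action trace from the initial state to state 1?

Answer: UNREACHABLE

Working:
Layered search for 1:
  L0 = {0}
  L1 = {3}
1 never appears.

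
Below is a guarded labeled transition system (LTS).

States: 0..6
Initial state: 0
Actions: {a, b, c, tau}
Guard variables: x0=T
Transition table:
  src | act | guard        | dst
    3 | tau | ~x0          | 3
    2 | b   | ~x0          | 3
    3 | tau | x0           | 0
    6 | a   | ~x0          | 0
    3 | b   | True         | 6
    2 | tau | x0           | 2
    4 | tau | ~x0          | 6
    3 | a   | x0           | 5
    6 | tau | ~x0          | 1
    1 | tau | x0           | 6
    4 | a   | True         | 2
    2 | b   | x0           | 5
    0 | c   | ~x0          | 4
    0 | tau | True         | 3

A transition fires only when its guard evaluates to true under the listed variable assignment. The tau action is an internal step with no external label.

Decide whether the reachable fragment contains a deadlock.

Answer: DEADLOCK at state 5

Trace:
R = {0,3,5,6}
  0: tau→3  [1 out]
  3: a→5  b→6  tau→0  [3 out]
  5: ∅  [deadlock]
  6: ∅  [deadlock]
witness 5: tau·a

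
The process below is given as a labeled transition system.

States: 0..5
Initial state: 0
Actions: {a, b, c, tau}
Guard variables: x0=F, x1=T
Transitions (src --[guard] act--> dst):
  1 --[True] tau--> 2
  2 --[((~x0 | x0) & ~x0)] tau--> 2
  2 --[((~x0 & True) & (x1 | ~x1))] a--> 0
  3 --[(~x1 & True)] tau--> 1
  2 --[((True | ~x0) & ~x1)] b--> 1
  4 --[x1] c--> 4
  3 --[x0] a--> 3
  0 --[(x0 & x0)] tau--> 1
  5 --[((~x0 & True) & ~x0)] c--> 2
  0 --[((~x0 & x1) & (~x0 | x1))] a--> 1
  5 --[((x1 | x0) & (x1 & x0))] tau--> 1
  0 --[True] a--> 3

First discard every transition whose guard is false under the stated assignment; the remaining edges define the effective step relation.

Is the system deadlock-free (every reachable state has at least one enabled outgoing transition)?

R = {0,1,2,3}
  0: a→1  a→3  [deg 2]
  1: tau→2  [deg 1]
  2: a→0  tau→2  [deg 2]
  3: ∅  [no exit]
witness 3: a

Answer: DEADLOCK at state 3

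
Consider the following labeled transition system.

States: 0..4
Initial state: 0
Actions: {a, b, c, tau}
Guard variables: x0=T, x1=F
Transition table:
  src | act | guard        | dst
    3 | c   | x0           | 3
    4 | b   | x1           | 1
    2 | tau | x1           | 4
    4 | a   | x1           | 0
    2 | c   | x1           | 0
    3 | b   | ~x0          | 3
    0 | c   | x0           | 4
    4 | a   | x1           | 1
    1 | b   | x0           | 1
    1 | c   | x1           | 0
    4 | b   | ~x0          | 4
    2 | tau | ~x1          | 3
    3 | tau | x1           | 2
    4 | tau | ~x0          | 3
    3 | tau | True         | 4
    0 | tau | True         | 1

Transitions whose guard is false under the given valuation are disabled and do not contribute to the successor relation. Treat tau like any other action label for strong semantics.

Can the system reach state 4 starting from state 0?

6 transition(s) survive guard evaluation.
depth 0: {0}
depth 1: {1,4}  total {0,1,4}
Reachable = {0,1,4}
trace reaching 4: c

Answer: REACHABLE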